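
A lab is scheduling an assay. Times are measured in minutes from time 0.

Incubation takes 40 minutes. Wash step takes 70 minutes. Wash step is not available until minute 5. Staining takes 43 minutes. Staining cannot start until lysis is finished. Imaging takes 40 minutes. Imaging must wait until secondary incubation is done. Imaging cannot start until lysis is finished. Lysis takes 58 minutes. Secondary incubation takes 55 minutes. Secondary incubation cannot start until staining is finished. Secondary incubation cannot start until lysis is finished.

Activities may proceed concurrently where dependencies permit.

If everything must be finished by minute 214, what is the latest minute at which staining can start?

Imaging must finish by minute 214; it takes 40 minutes, so it must start by 214 − 40 = minute 174.
Since imaging (must start by minute 174) depends on it, secondary incubation must finish by minute 174. Backing off its 55-minute duration gives a latest start of minute 119.
Staining has to be done before secondary incubation (must start by minute 119). That means finishing by minute 119, i.e. starting by 119 − 43 = minute 76.

76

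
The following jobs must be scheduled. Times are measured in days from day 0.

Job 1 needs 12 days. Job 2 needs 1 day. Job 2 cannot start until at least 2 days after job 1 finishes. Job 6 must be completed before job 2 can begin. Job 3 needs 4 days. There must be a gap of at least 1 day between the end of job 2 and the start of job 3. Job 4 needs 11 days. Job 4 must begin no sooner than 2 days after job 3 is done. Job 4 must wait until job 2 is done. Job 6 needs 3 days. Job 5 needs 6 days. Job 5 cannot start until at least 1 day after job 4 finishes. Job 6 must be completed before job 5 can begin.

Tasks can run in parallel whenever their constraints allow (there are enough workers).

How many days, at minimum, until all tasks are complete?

40

Job 6 has no prerequisites, so it starts at day 0 and finishes at day 3.
Job 1 has no prerequisites, so it starts at day 0 and finishes at day 12.
Job 2 needs all of job 1 (finishes day 12, plus 2-day gap → day 14); job 6 (finishes day 3). That puts its earliest start at day 14; it finishes at 14 + 1 = day 15.
Job 3 waits on job 2 (finishes day 15, plus 1-day gap → day 16), so it starts at day 16 and finishes at 16 + 4 = day 20.
Job 4 needs all of job 3 (finishes day 20, plus 2-day gap → day 22); job 2 (finishes day 15). That puts its earliest start at day 22; it finishes at 22 + 11 = day 33.
For job 5: job 4 (finishes day 33, plus 1-day gap → day 34); job 6 (finishes day 3). Taking the maximum gives a start of day 34, and it finishes at 34 + 6 = day 40.
All tasks are finished once the last one completes. Finish times: Job 1 at 12, Job 2 at 15, Job 3 at 20, Job 4 at 33, Job 5 at 40, Job 6 at 3. The latest is day 40.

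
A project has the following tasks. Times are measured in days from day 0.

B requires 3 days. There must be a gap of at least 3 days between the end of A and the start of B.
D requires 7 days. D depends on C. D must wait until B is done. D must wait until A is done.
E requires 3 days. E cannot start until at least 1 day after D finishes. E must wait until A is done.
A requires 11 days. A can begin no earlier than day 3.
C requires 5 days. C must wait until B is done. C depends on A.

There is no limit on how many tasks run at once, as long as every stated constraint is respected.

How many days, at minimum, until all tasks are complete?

36

A waits on its own release at day 3, so it starts at day 3 and finishes at 3 + 11 = day 14.
After A (finishes day 14, plus 3-day gap → day 17), B can start at day 17 and finishes at day 20.
C cannot start until B (finishes day 20); A (finishes day 14). The controlling bound is day 20, so C finishes at 20 + 5 = day 25.
D cannot start until C (finishes day 25); B (finishes day 20); A (finishes day 14). The controlling bound is day 25, so D finishes at 25 + 7 = day 32.
E has to wait for D (finishes day 32, plus 1-day gap → day 33); A (finishes day 14). The latest of these is day 33, so E runs day 33 to 33 + 3 = day 36.
All tasks are finished once the last one completes. Finish times: A at 14, B at 20, C at 25, D at 32, E at 36. The latest is day 36.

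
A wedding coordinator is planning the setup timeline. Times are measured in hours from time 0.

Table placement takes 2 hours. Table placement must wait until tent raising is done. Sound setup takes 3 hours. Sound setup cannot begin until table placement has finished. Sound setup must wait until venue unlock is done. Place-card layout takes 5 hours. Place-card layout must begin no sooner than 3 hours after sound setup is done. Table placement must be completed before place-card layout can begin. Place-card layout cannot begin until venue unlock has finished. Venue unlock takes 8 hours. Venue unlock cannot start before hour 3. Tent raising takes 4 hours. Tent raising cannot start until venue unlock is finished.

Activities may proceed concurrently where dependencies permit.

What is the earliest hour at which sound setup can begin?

17

Venue unlock waits on its own release at hour 3, so it starts at hour 3 and finishes at 3 + 8 = hour 11.
Tent raising waits on venue unlock (finishes hour 11), so it starts at hour 11 and finishes at 11 + 4 = hour 15.
After tent raising (finishes hour 15), table placement can start at hour 15 and finishes at hour 17.
Sound setup waits on table placement (finishes hour 17); venue unlock (finishes hour 11). The latest of these is hour 17, which is the earliest sound setup can start.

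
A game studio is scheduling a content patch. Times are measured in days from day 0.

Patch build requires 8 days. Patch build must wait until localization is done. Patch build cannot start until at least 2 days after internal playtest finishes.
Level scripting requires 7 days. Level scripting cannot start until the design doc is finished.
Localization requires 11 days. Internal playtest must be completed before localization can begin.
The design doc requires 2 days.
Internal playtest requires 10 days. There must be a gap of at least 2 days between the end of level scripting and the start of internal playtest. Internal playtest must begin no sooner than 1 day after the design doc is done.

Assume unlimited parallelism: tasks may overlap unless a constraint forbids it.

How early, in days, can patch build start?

32

The design doc has no prerequisites, so it starts at day 0 and finishes at day 2.
Level scripting cannot begin until the design doc (finishes day 2). It runs from day 2 to 2 + 7 = day 9.
Internal playtest has to wait for level scripting (finishes day 9, plus 2-day gap → day 11); the design doc (finishes day 2, plus 1-day gap → day 3). The latest of these is day 11, so internal playtest runs day 11 to 11 + 10 = day 21.
Localization waits on internal playtest (finishes day 21), so it starts at day 21 and finishes at 21 + 11 = day 32.
Patch build waits on localization (finishes day 32); internal playtest (finishes day 21, plus 2-day gap → day 23). The latest of these is day 32, which is the earliest patch build can start.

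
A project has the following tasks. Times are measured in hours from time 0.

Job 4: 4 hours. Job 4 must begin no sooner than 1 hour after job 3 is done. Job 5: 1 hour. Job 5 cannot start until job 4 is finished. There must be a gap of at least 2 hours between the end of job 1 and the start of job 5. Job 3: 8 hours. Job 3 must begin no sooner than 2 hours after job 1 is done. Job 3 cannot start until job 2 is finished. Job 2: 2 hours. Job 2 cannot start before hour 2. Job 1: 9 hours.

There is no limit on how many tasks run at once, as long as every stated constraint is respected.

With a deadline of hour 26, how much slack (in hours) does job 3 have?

Job 2 cannot begin until its own release at hour 2. It runs from hour 2 to 2 + 2 = hour 4.
Nothing blocks job 1, so it runs from hour 0 to hour 9.
For job 3: job 1 (finishes hour 9, plus 2-hour gap → hour 11); job 2 (finishes hour 4). Taking the maximum gives a start of hour 11, and it finishes at 11 + 8 = hour 19.

Working backward from the deadline:
Job 5 has no dependents, so it just needs to finish by hour 26. Starting by 26 − 1 = hour 25 achieves that.
Since job 5 (must start by hour 25) depends on it, job 4 must finish by hour 25. Backing off its 4-hour duration gives a latest start of hour 21.
Since job 4 (must start by hour 21, minus 1-hour gap → hour 20) depends on it, job 3 must finish by hour 20. Backing off its 8-hour duration gives a latest start of hour 12.
So job 3 can start as early as hour 11 and as late as hour 12, giving 12 − 11 = 1 hour of slack.

1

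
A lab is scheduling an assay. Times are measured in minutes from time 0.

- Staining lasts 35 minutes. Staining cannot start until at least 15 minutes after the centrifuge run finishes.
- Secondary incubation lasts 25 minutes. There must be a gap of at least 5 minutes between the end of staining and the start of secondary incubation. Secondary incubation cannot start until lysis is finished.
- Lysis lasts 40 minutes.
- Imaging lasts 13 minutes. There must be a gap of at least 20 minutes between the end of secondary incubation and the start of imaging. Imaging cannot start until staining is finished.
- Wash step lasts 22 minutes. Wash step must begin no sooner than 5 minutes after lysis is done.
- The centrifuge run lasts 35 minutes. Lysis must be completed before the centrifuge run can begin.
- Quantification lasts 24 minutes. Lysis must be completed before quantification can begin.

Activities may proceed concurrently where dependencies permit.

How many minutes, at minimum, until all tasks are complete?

Lysis has no prerequisites, so it starts at minute 0 and finishes at minute 40.
After lysis (finishes minute 40), quantification can start at minute 40 and finishes at minute 64.
After lysis (finishes minute 40, plus 5-minute gap → minute 45), wash step can start at minute 45 and finishes at minute 67.
After lysis (finishes minute 40), the centrifuge run can start at minute 40 and finishes at minute 75.
Staining cannot begin until the centrifuge run (finishes minute 75, plus 15-minute gap → minute 90). It runs from minute 90 to 90 + 35 = minute 125.
Secondary incubation has to wait for staining (finishes minute 125, plus 5-minute gap → minute 130); lysis (finishes minute 40). The latest of these is minute 130, so secondary incubation runs minute 130 to 130 + 25 = minute 155.
For imaging: secondary incubation (finishes minute 155, plus 20-minute gap → minute 175); staining (finishes minute 125). Taking the maximum gives a start of minute 175, and it finishes at 175 + 13 = minute 188.
All tasks are finished once the last one completes. Finish times: Lysis at 40, The centrifuge run at 75, Wash step at 67, Staining at 125, Secondary incubation at 155, Imaging at 188, Quantification at 64. The latest is minute 188.

188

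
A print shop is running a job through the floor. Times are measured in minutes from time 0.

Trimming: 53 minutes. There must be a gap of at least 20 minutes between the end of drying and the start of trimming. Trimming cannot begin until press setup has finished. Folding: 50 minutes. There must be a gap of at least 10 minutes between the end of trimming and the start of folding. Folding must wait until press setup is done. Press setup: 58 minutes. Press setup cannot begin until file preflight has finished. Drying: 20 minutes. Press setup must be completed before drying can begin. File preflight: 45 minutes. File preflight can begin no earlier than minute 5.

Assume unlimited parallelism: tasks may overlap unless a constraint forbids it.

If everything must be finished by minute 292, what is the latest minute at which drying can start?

Nothing follows folding; the deadline of minute 292 is its only limit. It must start by 292 − 50 = minute 242.
Trimming has to be done before folding (must start by minute 242, minus 10-minute gap → minute 232). That means finishing by minute 232, i.e. starting by 232 − 53 = minute 179.
Drying feeds into trimming (must start by minute 179, minus 20-minute gap → minute 159); so drying must finish by minute 159 and therefore start by minute 139.

139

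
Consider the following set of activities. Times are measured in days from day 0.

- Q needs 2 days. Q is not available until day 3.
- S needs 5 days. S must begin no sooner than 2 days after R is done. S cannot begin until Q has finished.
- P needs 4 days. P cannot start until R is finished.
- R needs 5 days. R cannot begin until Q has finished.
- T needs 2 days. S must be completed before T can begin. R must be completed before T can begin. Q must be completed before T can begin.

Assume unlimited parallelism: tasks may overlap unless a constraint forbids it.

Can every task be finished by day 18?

No

After its own release at day 3, Q can start at day 3 and finishes at day 5.
After Q (finishes day 5), R can start at day 5 and finishes at day 10.
S cannot start until R (finishes day 10, plus 2-day gap → day 12); Q (finishes day 5). The controlling bound is day 12, so S finishes at 12 + 5 = day 17.
For T: S (finishes day 17); R (finishes day 10); Q (finishes day 5). Taking the maximum gives a start of day 17, and it finishes at 17 + 2 = day 19.
P waits on R (finishes day 10), so it starts at day 10 and finishes at 10 + 4 = day 14.
The earliest everything can be done is day 19, which is after the deadline of 18, so it is not possible.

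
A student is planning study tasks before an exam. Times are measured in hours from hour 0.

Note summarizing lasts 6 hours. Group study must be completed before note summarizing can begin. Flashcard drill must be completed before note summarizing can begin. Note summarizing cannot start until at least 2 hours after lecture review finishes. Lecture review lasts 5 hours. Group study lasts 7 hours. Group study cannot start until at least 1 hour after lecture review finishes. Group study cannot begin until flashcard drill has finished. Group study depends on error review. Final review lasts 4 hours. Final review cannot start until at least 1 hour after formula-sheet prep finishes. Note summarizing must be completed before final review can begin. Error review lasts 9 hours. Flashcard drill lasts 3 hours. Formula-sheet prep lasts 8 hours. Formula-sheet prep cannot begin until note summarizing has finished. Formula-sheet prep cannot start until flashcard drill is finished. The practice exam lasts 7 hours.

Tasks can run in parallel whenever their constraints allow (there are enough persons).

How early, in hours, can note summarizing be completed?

Nothing blocks error review, so it runs from hour 0 to hour 9.
Nothing blocks flashcard drill, so it runs from hour 0 to hour 3.
Lecture review can start immediately at hour 0; it finishes at hour 5.
Group study needs all of lecture review (finishes hour 5, plus 1-hour gap → hour 6); flashcard drill (finishes hour 3); error review (finishes hour 9). That puts its earliest start at hour 9; it finishes at 9 + 7 = hour 16.
Note summarizing has to wait for group study (finishes hour 16); flashcard drill (finishes hour 3); lecture review (finishes hour 5, plus 2-hour gap → hour 7). The latest of these is hour 16, so note summarizing runs hour 16 to 16 + 6 = hour 22.

22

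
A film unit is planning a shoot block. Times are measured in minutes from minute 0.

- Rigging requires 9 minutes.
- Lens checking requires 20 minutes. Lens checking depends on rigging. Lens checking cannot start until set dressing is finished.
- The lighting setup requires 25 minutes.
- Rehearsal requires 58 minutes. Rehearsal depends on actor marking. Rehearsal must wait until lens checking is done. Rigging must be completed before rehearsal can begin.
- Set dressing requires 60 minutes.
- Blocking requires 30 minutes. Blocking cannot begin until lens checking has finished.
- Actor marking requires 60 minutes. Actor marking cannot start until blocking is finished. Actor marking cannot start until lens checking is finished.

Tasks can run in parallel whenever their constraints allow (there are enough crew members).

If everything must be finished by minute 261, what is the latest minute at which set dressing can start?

To finish by minute 261, rehearsal (duration 58) must start no later than minute 203.
Actor marking must finish before rehearsal (must start by minute 203). With a 60-minute duration, actor marking must start by 203 − 60 = minute 143.
Blocking feeds into actor marking (must start by minute 143); so blocking must finish by minute 143 and therefore start by minute 113.
For lens checking: blocking (must start by minute 113); actor marking (must start by minute 143); rehearsal (must start by minute 203). The most restrictive is minute 113; with a 20-minute duration, lens checking must start by minute 93.
Set dressing has to be done before lens checking (must start by minute 93). That means finishing by minute 93, i.e. starting by 93 − 60 = minute 33.

33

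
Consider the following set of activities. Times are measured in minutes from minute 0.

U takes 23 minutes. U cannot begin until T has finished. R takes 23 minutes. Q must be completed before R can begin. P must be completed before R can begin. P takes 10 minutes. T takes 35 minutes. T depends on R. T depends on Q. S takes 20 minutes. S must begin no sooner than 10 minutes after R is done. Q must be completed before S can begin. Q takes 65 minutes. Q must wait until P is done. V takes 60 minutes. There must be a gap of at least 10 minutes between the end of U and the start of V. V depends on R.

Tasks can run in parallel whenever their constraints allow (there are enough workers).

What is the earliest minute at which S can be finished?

Nothing blocks P, so it runs from minute 0 to minute 10.
Q cannot begin until P (finishes minute 10). It runs from minute 10 to 10 + 65 = minute 75.
R cannot start until Q (finishes minute 75); P (finishes minute 10). The controlling bound is minute 75, so R finishes at 75 + 23 = minute 98.
S cannot start until R (finishes minute 98, plus 10-minute gap → minute 108); Q (finishes minute 75). The controlling bound is minute 108, so S finishes at 108 + 20 = minute 128.

128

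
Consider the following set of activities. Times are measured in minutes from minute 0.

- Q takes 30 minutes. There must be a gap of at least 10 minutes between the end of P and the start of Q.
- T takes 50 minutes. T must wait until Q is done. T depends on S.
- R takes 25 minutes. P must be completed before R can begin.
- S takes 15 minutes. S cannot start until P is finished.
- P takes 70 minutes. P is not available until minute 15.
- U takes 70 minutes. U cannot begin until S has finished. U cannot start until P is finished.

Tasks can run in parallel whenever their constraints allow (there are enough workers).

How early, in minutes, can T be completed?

175

P cannot begin until its own release at minute 15. It runs from minute 15 to 15 + 70 = minute 85.
S cannot begin until P (finishes minute 85). It runs from minute 85 to 85 + 15 = minute 100.
After P (finishes minute 85, plus 10-minute gap → minute 95), Q can start at minute 95 and finishes at minute 125.
T cannot start until Q (finishes minute 125); S (finishes minute 100). The controlling bound is minute 125, so T finishes at 125 + 50 = minute 175.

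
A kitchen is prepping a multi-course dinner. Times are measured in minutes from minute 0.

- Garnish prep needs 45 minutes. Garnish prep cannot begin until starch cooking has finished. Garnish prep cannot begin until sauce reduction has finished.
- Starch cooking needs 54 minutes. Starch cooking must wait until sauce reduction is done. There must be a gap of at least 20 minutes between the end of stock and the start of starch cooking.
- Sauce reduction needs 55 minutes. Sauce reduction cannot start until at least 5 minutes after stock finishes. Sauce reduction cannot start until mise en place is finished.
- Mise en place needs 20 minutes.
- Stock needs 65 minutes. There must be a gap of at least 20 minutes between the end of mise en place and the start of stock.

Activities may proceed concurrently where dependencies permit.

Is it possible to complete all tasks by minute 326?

Yes

Nothing blocks mise en place, so it runs from minute 0 to minute 20.
Stock waits on mise en place (finishes minute 20, plus 20-minute gap → minute 40), so it starts at minute 40 and finishes at 40 + 65 = minute 105.
Sauce reduction cannot start until stock (finishes minute 105, plus 5-minute gap → minute 110); mise en place (finishes minute 20). The controlling bound is minute 110, so sauce reduction finishes at 110 + 55 = minute 165.
Starch cooking needs all of sauce reduction (finishes minute 165); stock (finishes minute 105, plus 20-minute gap → minute 125). That puts its earliest start at minute 165; it finishes at 165 + 54 = minute 219.
Garnish prep needs all of starch cooking (finishes minute 219); sauce reduction (finishes minute 165). That puts its earliest start at minute 219; it finishes at 219 + 45 = minute 264.
Every task is finished by minute 264, which is no later than the deadline of 326, so the schedule is feasible.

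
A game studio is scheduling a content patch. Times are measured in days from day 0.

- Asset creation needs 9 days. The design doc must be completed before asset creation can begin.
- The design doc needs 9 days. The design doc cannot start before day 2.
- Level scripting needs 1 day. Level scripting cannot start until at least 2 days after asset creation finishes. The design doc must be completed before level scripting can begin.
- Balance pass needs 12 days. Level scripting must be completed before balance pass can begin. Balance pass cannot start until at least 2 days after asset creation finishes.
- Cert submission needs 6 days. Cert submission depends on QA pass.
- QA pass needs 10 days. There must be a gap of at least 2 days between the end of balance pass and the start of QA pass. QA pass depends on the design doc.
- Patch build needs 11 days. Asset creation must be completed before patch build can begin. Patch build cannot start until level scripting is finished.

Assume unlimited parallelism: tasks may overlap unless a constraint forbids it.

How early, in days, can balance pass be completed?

35

The design doc cannot begin until its own release at day 2. It runs from day 2 to 2 + 9 = day 11.
After the design doc (finishes day 11), asset creation can start at day 11 and finishes at day 20.
For level scripting: asset creation (finishes day 20, plus 2-day gap → day 22); the design doc (finishes day 11). Taking the maximum gives a start of day 22, and it finishes at 22 + 1 = day 23.
Balance pass cannot start until level scripting (finishes day 23); asset creation (finishes day 20, plus 2-day gap → day 22). The controlling bound is day 23, so balance pass finishes at 23 + 12 = day 35.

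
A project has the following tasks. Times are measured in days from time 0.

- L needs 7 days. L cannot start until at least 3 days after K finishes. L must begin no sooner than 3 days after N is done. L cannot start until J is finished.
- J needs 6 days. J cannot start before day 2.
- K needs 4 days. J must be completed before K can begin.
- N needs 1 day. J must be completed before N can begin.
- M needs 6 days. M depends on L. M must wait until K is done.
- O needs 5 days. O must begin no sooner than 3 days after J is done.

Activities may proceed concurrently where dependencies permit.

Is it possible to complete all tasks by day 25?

No

J cannot begin until its own release at day 2. It runs from day 2 to 2 + 6 = day 8.
After J (finishes day 8, plus 3-day gap → day 11), O can start at day 11 and finishes at day 16.
N waits on J (finishes day 8), so it starts at day 8 and finishes at 8 + 1 = day 9.
K cannot begin until J (finishes day 8). It runs from day 8 to 8 + 4 = day 12.
For L: K (finishes day 12, plus 3-day gap → day 15); N (finishes day 9, plus 3-day gap → day 12); J (finishes day 8). Taking the maximum gives a start of day 15, and it finishes at 15 + 7 = day 22.
M has to wait for L (finishes day 22); K (finishes day 12). The latest of these is day 22, so M runs day 22 to 22 + 6 = day 28.
The earliest everything can be done is day 28, which is after the deadline of 25, so it is not possible.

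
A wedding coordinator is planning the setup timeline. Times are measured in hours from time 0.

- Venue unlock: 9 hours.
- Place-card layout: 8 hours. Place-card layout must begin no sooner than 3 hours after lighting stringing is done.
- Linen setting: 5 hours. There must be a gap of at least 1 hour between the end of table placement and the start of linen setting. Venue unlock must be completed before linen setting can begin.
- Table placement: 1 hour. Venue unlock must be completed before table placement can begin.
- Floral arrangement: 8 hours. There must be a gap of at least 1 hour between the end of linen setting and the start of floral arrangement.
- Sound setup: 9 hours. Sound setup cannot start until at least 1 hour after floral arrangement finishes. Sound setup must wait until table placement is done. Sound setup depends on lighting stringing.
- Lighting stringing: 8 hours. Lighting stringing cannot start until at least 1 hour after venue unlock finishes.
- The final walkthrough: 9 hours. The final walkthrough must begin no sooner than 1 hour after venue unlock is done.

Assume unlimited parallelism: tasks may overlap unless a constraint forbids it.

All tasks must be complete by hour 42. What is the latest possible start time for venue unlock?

Nothing follows sound setup; the deadline of hour 42 is its only limit. It must start by 42 − 9 = hour 33.
Floral arrangement has to be done before sound setup (must start by hour 33, minus 1-hour gap → hour 32). That means finishing by hour 32, i.e. starting by 32 − 8 = hour 24.
Linen setting must finish before floral arrangement (must start by hour 24, minus 1-hour gap → hour 23). With a 5-hour duration, linen setting must start by 23 − 5 = hour 18.
Table placement feeds linen setting (must start by hour 18, minus 1-hour gap → hour 17); sound setup (must start by hour 33). Taking the minimum, table placement must finish by hour 17 and start by 17 − 1 = hour 16.
To finish by hour 42, place-card layout (duration 8) must start no later than hour 34.
Lighting stringing must finish in time for sound setup (must start by hour 33); place-card layout (must start by hour 34, minus 3-hour gap → hour 31). The tightest is hour 31, so lighting stringing must start by 31 − 8 = hour 23.
The final walkthrough must finish by hour 42; it takes 9 hours, so it must start by 42 − 9 = hour 33.
For venue unlock: table placement (must start by hour 16); linen setting (must start by hour 18); lighting stringing (must start by hour 23, minus 1-hour gap → hour 22); the final walkthrough (must start by hour 33, minus 1-hour gap → hour 32). The most restrictive is hour 16; with a 9-hour duration, venue unlock must start by hour 7.

7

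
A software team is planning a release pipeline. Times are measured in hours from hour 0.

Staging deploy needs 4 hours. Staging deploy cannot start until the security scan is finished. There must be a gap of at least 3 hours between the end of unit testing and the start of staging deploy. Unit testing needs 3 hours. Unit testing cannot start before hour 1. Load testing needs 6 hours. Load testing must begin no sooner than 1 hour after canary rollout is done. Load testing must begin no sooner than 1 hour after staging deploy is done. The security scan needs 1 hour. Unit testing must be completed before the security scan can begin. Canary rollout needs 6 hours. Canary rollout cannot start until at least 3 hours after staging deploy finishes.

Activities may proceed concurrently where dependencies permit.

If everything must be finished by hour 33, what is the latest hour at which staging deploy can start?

13

Load testing must finish by hour 33; it takes 6 hours, so it must start by 33 − 6 = hour 27.
Canary rollout has to be done before load testing (must start by hour 27, minus 1-hour gap → hour 26). That means finishing by hour 26, i.e. starting by 26 − 6 = hour 20.
Staging deploy must finish in time for canary rollout (must start by hour 20, minus 3-hour gap → hour 17); load testing (must start by hour 27, minus 1-hour gap → hour 26). The tightest is hour 17, so staging deploy must start by 17 − 4 = hour 13.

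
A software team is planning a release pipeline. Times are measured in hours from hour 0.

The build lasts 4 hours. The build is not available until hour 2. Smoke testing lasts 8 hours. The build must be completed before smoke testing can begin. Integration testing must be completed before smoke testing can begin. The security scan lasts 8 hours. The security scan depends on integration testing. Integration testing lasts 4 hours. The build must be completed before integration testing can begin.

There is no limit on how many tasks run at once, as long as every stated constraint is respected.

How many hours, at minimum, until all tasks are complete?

After its own release at hour 2, the build can start at hour 2 and finishes at hour 6.
Integration testing cannot begin until the build (finishes hour 6). It runs from hour 6 to 6 + 4 = hour 10.
Smoke testing cannot start until the build (finishes hour 6); integration testing (finishes hour 10). The controlling bound is hour 10, so smoke testing finishes at 10 + 8 = hour 18.
After integration testing (finishes hour 10), the security scan can start at hour 10 and finishes at hour 18.
All tasks are finished once the last one completes. Finish times: The build at 6, Integration testing at 10, The security scan at 18, Smoke testing at 18. The latest is hour 18.

18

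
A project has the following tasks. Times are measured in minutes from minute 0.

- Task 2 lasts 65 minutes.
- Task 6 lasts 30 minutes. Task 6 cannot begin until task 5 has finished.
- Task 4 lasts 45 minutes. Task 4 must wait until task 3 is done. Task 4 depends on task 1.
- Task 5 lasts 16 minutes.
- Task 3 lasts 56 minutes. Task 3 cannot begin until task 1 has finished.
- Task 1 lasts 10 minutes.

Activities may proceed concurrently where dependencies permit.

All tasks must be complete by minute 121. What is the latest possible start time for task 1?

Task 4 has no dependents, so it just needs to finish by minute 121. Starting by 121 − 45 = minute 76 achieves that.
Task 3 feeds into task 4 (must start by minute 76); so task 3 must finish by minute 76 and therefore start by minute 20.
For task 1: task 3 (must start by minute 20); task 4 (must start by minute 76). The most restrictive is minute 20; with a 10-minute duration, task 1 must start by minute 10.

10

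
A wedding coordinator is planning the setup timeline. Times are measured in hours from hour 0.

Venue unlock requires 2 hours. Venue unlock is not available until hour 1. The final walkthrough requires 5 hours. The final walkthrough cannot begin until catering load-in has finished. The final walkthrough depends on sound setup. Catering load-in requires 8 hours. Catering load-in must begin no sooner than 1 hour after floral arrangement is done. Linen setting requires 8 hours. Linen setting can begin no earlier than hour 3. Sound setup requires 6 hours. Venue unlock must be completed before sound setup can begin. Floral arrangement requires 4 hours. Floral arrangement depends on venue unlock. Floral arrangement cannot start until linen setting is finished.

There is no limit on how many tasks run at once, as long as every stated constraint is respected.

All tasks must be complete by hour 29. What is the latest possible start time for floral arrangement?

11

Nothing follows the final walkthrough; the deadline of hour 29 is its only limit. It must start by 29 − 5 = hour 24.
Catering load-in feeds into the final walkthrough (must start by hour 24); so catering load-in must finish by hour 24 and therefore start by hour 16.
Floral arrangement must finish before catering load-in (must start by hour 16, minus 1-hour gap → hour 15). With a 4-hour duration, floral arrangement must start by 15 − 4 = hour 11.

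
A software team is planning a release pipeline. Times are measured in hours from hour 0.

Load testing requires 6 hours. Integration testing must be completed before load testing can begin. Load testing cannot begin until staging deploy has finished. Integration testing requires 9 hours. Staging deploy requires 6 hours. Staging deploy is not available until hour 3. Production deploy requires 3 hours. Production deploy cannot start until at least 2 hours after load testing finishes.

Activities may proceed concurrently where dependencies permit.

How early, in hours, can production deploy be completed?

20

After its own release at hour 3, staging deploy can start at hour 3 and finishes at hour 9.
Integration testing can start immediately at hour 0; it finishes at hour 9.
Load testing cannot start until integration testing (finishes hour 9); staging deploy (finishes hour 9). The controlling bound is hour 9, so load testing finishes at 9 + 6 = hour 15.
After load testing (finishes hour 15, plus 2-hour gap → hour 17), production deploy can start at hour 17 and finishes at hour 20.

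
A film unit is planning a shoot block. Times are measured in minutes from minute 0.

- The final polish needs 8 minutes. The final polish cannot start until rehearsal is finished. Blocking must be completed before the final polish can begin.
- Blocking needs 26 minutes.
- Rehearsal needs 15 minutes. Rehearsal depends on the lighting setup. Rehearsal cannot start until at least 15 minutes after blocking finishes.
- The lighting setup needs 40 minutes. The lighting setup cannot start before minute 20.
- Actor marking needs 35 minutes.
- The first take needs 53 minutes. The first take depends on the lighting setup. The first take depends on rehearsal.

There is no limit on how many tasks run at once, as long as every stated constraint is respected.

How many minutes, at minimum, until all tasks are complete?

128

Nothing blocks actor marking, so it runs from minute 0 to minute 35.
Blocking has no prerequisites, so it starts at minute 0 and finishes at minute 26.
The lighting setup waits on its own release at minute 20, so it starts at minute 20 and finishes at 20 + 40 = minute 60.
Rehearsal needs all of the lighting setup (finishes minute 60); blocking (finishes minute 26, plus 15-minute gap → minute 41). That puts its earliest start at minute 60; it finishes at 60 + 15 = minute 75.
The first take cannot start until the lighting setup (finishes minute 60); rehearsal (finishes minute 75). The controlling bound is minute 75, so the first take finishes at 75 + 53 = minute 128.
The final polish needs all of rehearsal (finishes minute 75); blocking (finishes minute 26). That puts its earliest start at minute 75; it finishes at 75 + 8 = minute 83.
All tasks are finished once the last one completes. Finish times: The lighting setup at 60, Blocking at 26, Actor marking at 35, Rehearsal at 75, The final polish at 83, The first take at 128. The latest is minute 128.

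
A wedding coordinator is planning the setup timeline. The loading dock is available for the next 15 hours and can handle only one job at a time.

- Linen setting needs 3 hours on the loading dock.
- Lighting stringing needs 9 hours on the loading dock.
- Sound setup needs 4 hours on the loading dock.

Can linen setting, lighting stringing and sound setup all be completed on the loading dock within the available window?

No

Running back to back, the jobs need 3 + 9 + 4 = 16 hours on the loading dock.
Since 16 > 15, they cannot all fit.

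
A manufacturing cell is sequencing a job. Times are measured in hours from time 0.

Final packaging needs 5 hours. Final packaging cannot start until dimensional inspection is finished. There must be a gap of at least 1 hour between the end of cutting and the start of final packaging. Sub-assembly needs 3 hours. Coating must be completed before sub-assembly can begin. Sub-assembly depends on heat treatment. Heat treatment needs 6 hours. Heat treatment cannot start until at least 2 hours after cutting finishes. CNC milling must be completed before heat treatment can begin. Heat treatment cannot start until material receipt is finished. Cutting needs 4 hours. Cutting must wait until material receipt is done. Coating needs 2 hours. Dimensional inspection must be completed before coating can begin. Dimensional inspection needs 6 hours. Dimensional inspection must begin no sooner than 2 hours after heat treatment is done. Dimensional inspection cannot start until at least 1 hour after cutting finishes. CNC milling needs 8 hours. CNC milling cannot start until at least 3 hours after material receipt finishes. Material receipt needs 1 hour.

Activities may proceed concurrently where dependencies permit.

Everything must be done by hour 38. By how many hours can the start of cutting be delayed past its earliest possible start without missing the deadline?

Material receipt can start immediately at hour 0; it finishes at hour 1.
Cutting cannot begin until material receipt (finishes hour 1). It runs from hour 1 to 1 + 4 = hour 5.

Working backward from the deadline:
Nothing follows sub-assembly; the deadline of hour 38 is its only limit. It must start by 38 − 3 = hour 35.
Coating must finish before sub-assembly (must start by hour 35). With a 2-hour duration, coating must start by 35 − 2 = hour 33.
Final packaging has no dependents, so it just needs to finish by hour 38. Starting by 38 − 5 = hour 33 achieves that.
Dimensional inspection must finish in time for coating (must start by hour 33); final packaging (must start by hour 33). The tightest is hour 33, so dimensional inspection must start by 33 − 6 = hour 27.
For heat treatment: dimensional inspection (must start by hour 27, minus 2-hour gap → hour 25); sub-assembly (must start by hour 35). The most restrictive is hour 25; with a 6-hour duration, heat treatment must start by hour 19.
Cutting must finish in time for heat treatment (must start by hour 19, minus 2-hour gap → hour 17); dimensional inspection (must start by hour 27, minus 1-hour gap → hour 26); final packaging (must start by hour 33, minus 1-hour gap → hour 32). The tightest is hour 17, so cutting must start by 17 − 4 = hour 13.
So cutting can start as early as hour 1 and as late as hour 13, giving 13 − 1 = 12 hours of slack.

12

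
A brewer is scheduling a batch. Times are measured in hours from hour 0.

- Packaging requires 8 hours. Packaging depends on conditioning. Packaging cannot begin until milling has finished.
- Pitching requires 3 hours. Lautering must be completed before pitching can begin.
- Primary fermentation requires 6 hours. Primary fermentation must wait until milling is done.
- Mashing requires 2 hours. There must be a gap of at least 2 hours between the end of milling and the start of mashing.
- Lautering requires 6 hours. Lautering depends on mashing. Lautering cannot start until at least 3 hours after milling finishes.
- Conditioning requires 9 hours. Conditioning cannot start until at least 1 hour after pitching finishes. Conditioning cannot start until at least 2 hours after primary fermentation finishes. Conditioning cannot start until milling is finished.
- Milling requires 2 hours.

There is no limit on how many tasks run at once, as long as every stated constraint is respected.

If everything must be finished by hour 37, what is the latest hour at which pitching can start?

Packaging has no dependents, so it just needs to finish by hour 37. Starting by 37 − 8 = hour 29 achieves that.
Conditioning feeds into packaging (must start by hour 29); so conditioning must finish by hour 29 and therefore start by hour 20.
Pitching has to be done before conditioning (must start by hour 20, minus 1-hour gap → hour 19). That means finishing by hour 19, i.e. starting by 19 − 3 = hour 16.

16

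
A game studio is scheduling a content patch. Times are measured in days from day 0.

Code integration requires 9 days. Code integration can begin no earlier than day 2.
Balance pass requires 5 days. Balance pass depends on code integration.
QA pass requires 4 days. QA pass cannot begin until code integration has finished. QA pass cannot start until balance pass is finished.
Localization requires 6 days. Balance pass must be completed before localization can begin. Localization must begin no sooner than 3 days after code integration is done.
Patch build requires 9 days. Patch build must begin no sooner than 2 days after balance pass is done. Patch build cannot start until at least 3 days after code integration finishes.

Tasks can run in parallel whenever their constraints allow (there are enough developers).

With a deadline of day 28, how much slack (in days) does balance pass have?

Code integration cannot begin until its own release at day 2. It runs from day 2 to 2 + 9 = day 11.
After code integration (finishes day 11), balance pass can start at day 11 and finishes at day 16.

Working backward from the deadline:
Localization must finish by day 28; it takes 6 days, so it must start by 28 − 6 = day 22.
QA pass has no dependents, so it just needs to finish by day 28. Starting by 28 − 4 = day 24 achieves that.
To finish by day 28, patch build (duration 9) must start no later than day 19.
Balance pass must finish in time for localization (must start by day 22); QA pass (must start by day 24); patch build (must start by day 19, minus 2-day gap → day 17). The tightest is day 17, so balance pass must start by 17 − 5 = day 12.
So balance pass can start as early as day 11 and as late as day 12, giving 12 − 11 = 1 day of slack.

1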